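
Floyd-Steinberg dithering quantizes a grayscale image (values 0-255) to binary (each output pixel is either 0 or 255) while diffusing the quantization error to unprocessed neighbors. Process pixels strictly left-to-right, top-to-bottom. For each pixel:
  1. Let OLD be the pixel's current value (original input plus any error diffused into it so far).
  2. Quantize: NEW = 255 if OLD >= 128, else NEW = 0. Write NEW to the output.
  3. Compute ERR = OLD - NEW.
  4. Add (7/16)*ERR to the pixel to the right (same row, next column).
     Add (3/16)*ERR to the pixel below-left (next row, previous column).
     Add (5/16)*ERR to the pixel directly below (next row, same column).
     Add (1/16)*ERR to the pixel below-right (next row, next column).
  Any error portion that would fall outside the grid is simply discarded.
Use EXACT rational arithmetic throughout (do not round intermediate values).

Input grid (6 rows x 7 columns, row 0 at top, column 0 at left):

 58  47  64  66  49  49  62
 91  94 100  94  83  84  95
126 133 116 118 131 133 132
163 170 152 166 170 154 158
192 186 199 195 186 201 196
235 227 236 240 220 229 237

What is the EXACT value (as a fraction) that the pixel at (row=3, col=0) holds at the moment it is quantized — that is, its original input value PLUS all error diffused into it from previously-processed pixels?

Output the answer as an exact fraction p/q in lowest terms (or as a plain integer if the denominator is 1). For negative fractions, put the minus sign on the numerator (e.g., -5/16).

Answer: 1255798757/8388608

Derivation:
(0,0): OLD=58 → NEW=0, ERR=58
(0,1): OLD=579/8 → NEW=0, ERR=579/8
(0,2): OLD=12245/128 → NEW=0, ERR=12245/128
(0,3): OLD=220883/2048 → NEW=0, ERR=220883/2048
(0,4): OLD=3151813/32768 → NEW=0, ERR=3151813/32768
(0,5): OLD=47752803/524288 → NEW=0, ERR=47752803/524288
(0,6): OLD=854363317/8388608 → NEW=0, ERR=854363317/8388608
(1,0): OLD=15705/128 → NEW=0, ERR=15705/128
(1,1): OLD=196463/1024 → NEW=255, ERR=-64657/1024
(1,2): OLD=4162075/32768 → NEW=0, ERR=4162075/32768
(1,3): OLD=27169599/131072 → NEW=255, ERR=-6253761/131072
(1,4): OLD=973098653/8388608 → NEW=0, ERR=973098653/8388608
(1,5): OLD=12638079021/67108864 → NEW=255, ERR=-4474681299/67108864
(1,6): OLD=110969595651/1073741824 → NEW=0, ERR=110969595651/1073741824
(2,0): OLD=2498613/16384 → NEW=255, ERR=-1679307/16384
(2,1): OLD=52381591/524288 → NEW=0, ERR=52381591/524288
(2,2): OLD=1564566149/8388608 → NEW=255, ERR=-574528891/8388608
(2,3): OLD=6899786653/67108864 → NEW=0, ERR=6899786653/67108864
(2,4): OLD=105628331053/536870912 → NEW=255, ERR=-31273751507/536870912
(2,5): OLD=1946580990991/17179869184 → NEW=0, ERR=1946580990991/17179869184
(2,6): OLD=57641999893081/274877906944 → NEW=255, ERR=-12451866377639/274877906944
(3,0): OLD=1255798757/8388608 → NEW=255, ERR=-883296283/8388608
Target (3,0): original=163, with diffused error = 1255798757/8388608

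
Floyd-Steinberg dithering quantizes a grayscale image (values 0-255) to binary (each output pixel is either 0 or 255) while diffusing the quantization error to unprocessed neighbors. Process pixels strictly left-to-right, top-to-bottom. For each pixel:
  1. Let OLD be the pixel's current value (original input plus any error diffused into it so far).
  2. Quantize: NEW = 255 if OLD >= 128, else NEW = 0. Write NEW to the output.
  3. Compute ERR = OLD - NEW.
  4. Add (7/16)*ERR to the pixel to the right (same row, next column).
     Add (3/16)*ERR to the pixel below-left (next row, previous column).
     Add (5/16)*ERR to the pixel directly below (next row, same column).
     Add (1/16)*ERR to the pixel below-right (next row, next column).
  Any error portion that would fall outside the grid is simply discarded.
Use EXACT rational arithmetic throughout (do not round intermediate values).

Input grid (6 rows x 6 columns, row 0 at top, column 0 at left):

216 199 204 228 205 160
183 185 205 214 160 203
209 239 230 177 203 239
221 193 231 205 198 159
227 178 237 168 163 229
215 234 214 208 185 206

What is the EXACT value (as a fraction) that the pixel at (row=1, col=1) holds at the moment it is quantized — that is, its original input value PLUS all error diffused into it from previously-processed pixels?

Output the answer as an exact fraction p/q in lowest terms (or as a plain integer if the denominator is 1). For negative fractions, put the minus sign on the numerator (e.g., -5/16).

(0,0): OLD=216 → NEW=255, ERR=-39
(0,1): OLD=2911/16 → NEW=255, ERR=-1169/16
(0,2): OLD=44041/256 → NEW=255, ERR=-21239/256
(0,3): OLD=785215/4096 → NEW=255, ERR=-259265/4096
(0,4): OLD=11620025/65536 → NEW=255, ERR=-5091655/65536
(0,5): OLD=132130575/1048576 → NEW=0, ERR=132130575/1048576
(1,0): OLD=40221/256 → NEW=255, ERR=-25059/256
(1,1): OLD=207563/2048 → NEW=0, ERR=207563/2048
Target (1,1): original=185, with diffused error = 207563/2048

Answer: 207563/2048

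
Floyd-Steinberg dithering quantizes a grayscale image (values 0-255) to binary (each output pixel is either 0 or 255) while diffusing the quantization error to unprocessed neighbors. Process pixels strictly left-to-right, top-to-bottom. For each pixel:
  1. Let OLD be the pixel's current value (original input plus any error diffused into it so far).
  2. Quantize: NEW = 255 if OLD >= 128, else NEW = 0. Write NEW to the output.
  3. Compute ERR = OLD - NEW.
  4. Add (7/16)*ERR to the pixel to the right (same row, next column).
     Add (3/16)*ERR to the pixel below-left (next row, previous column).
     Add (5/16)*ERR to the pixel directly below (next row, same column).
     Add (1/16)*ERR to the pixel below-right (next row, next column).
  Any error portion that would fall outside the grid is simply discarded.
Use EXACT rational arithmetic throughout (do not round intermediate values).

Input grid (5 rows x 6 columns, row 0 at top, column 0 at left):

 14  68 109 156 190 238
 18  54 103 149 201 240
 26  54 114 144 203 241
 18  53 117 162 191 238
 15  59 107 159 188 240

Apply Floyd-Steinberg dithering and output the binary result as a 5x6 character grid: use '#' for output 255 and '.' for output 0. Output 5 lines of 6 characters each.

Answer: ..#.##
...###
..#.##
..####
...#.#

Derivation:
(0,0): OLD=14 → NEW=0, ERR=14
(0,1): OLD=593/8 → NEW=0, ERR=593/8
(0,2): OLD=18103/128 → NEW=255, ERR=-14537/128
(0,3): OLD=217729/2048 → NEW=0, ERR=217729/2048
(0,4): OLD=7750023/32768 → NEW=255, ERR=-605817/32768
(0,5): OLD=120539825/524288 → NEW=255, ERR=-13153615/524288
(1,0): OLD=4643/128 → NEW=0, ERR=4643/128
(1,1): OLD=74357/1024 → NEW=0, ERR=74357/1024
(1,2): OLD=4058137/32768 → NEW=0, ERR=4058137/32768
(1,3): OLD=29601317/131072 → NEW=255, ERR=-3822043/131072
(1,4): OLD=1546905423/8388608 → NEW=255, ERR=-592189617/8388608
(1,5): OLD=26859549049/134217728 → NEW=255, ERR=-7365971591/134217728
(2,0): OLD=834775/16384 → NEW=0, ERR=834775/16384
(2,1): OLD=65258541/524288 → NEW=0, ERR=65258541/524288
(2,2): OLD=1729968327/8388608 → NEW=255, ERR=-409126713/8388608
(2,3): OLD=7251363151/67108864 → NEW=0, ERR=7251363151/67108864
(2,4): OLD=464071408493/2147483648 → NEW=255, ERR=-83536921747/2147483648
(2,5): OLD=6955060225227/34359738368 → NEW=255, ERR=-1806673058613/34359738368
(3,0): OLD=480334567/8388608 → NEW=0, ERR=480334567/8388608
(3,1): OLD=7448294747/67108864 → NEW=0, ERR=7448294747/67108864
(3,2): OLD=95753985409/536870912 → NEW=255, ERR=-41148097151/536870912
(3,3): OLD=5219001795779/34359738368 → NEW=255, ERR=-3542731488061/34359738368
(3,4): OLD=35906982526947/274877906944 → NEW=255, ERR=-34186883743773/274877906944
(3,5): OLD=724467235108205/4398046511104 → NEW=255, ERR=-397034625223315/4398046511104
(4,0): OLD=57664394281/1073741824 → NEW=0, ERR=57664394281/1073741824
(4,1): OLD=1827720863253/17179869184 → NEW=0, ERR=1827720863253/17179869184
(4,2): OLD=64429905529519/549755813888 → NEW=0, ERR=64429905529519/549755813888
(4,3): OLD=1318912656247563/8796093022208 → NEW=255, ERR=-924091064415477/8796093022208
(4,4): OLD=11230961948606139/140737488355328 → NEW=0, ERR=11230961948606139/140737488355328
(4,5): OLD=538019464412160317/2251799813685248 → NEW=255, ERR=-36189488077577923/2251799813685248
Row 0: ..#.##
Row 1: ...###
Row 2: ..#.##
Row 3: ..####
Row 4: ...#.#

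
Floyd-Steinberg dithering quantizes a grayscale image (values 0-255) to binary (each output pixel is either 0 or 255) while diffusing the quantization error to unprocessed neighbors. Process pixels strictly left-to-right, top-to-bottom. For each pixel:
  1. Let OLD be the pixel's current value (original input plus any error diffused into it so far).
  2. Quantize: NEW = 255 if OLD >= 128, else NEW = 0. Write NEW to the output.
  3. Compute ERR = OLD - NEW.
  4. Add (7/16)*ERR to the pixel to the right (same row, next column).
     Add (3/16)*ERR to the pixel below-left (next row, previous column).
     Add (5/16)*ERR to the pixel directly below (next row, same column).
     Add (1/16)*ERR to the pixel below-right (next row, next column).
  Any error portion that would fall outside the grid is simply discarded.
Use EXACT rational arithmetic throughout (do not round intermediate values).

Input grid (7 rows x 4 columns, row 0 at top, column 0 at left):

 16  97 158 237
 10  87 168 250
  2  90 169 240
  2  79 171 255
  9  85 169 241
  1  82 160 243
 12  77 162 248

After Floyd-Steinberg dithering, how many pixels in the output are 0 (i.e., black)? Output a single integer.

Answer: 14

Derivation:
(0,0): OLD=16 → NEW=0, ERR=16
(0,1): OLD=104 → NEW=0, ERR=104
(0,2): OLD=407/2 → NEW=255, ERR=-103/2
(0,3): OLD=6863/32 → NEW=255, ERR=-1297/32
(1,0): OLD=69/2 → NEW=0, ERR=69/2
(1,1): OLD=2015/16 → NEW=0, ERR=2015/16
(1,2): OLD=105423/512 → NEW=255, ERR=-25137/512
(1,3): OLD=1741913/8192 → NEW=255, ERR=-347047/8192
(2,0): OLD=9317/256 → NEW=0, ERR=9317/256
(2,1): OLD=1132371/8192 → NEW=255, ERR=-956589/8192
(2,2): OLD=52479/512 → NEW=0, ERR=52479/512
(2,3): OLD=35197501/131072 → NEW=255, ERR=1774141/131072
(3,0): OLD=-1116903/131072 → NEW=0, ERR=-1116903/131072
(3,1): OLD=126403743/2097152 → NEW=0, ERR=126403743/2097152
(3,2): OLD=7537675977/33554432 → NEW=255, ERR=-1018704183/33554432
(3,3): OLD=135481317503/536870912 → NEW=255, ERR=-1420765057/536870912
(4,0): OLD=591848877/33554432 → NEW=0, ERR=591848877/33554432
(4,1): OLD=28273614691/268435456 → NEW=0, ERR=28273614691/268435456
(4,2): OLD=1794130280119/8589934592 → NEW=255, ERR=-396303040841/8589934592
(4,3): OLD=29974217025457/137438953472 → NEW=255, ERR=-5072716109903/137438953472
(5,0): OLD=112789766449/4294967296 → NEW=0, ERR=112789766449/4294967296
(5,1): OLD=16335433455539/137438953472 → NEW=0, ERR=16335433455539/137438953472
(5,2): OLD=54218181775237/274877906944 → NEW=255, ERR=-15875684495483/274877906944
(5,3): OLD=894186652323949/4398046511104 → NEW=255, ERR=-227315208007571/4398046511104
(6,0): OLD=93440942065081/2199023255552 → NEW=0, ERR=93440942065081/2199023255552
(6,1): OLD=4346849854269047/35184372088832 → NEW=0, ERR=4346849854269047/35184372088832
(6,2): OLD=110191709329463033/562949953421312 → NEW=255, ERR=-33360528792971527/562949953421312
(6,3): OLD=1822266578653370703/9007199254740992 → NEW=255, ERR=-474569231305582257/9007199254740992
Output grid:
  Row 0: ..##  (2 black, running=2)
  Row 1: ..##  (2 black, running=4)
  Row 2: .#.#  (2 black, running=6)
  Row 3: ..##  (2 black, running=8)
  Row 4: ..##  (2 black, running=10)
  Row 5: ..##  (2 black, running=12)
  Row 6: ..##  (2 black, running=14)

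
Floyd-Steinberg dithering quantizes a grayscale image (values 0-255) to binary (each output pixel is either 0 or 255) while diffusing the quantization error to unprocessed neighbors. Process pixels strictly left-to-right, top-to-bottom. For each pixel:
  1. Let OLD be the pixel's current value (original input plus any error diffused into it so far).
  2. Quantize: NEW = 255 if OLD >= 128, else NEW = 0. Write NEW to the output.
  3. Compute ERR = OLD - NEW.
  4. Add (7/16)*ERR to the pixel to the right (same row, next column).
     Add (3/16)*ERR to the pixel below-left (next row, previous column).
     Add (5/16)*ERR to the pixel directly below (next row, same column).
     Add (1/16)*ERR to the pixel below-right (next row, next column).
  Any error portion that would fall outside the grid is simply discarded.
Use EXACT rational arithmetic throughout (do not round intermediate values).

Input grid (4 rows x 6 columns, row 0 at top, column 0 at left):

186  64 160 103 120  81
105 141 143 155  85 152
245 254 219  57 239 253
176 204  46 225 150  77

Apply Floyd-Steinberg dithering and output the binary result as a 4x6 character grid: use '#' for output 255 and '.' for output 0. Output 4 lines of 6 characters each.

Answer: #.#.#.
.#.#.#
###.##
##.##.

Derivation:
(0,0): OLD=186 → NEW=255, ERR=-69
(0,1): OLD=541/16 → NEW=0, ERR=541/16
(0,2): OLD=44747/256 → NEW=255, ERR=-20533/256
(0,3): OLD=278157/4096 → NEW=0, ERR=278157/4096
(0,4): OLD=9811419/65536 → NEW=255, ERR=-6900261/65536
(0,5): OLD=36632829/1048576 → NEW=0, ERR=36632829/1048576
(1,0): OLD=22983/256 → NEW=0, ERR=22983/256
(1,1): OLD=351217/2048 → NEW=255, ERR=-171023/2048
(1,2): OLD=6307653/65536 → NEW=0, ERR=6307653/65536
(1,3): OLD=50744545/262144 → NEW=255, ERR=-16102175/262144
(1,4): OLD=604288259/16777216 → NEW=0, ERR=604288259/16777216
(1,5): OLD=46196366629/268435456 → NEW=255, ERR=-22254674651/268435456
(2,0): OLD=8434411/32768 → NEW=255, ERR=78571/32768
(2,1): OLD=264881225/1048576 → NEW=255, ERR=-2505655/1048576
(2,2): OLD=3880493083/16777216 → NEW=255, ERR=-397696997/16777216
(2,3): OLD=5395934979/134217728 → NEW=0, ERR=5395934979/134217728
(2,4): OLD=1067130683017/4294967296 → NEW=255, ERR=-28085977463/4294967296
(2,5): OLD=15563749594191/68719476736 → NEW=255, ERR=-1959716973489/68719476736
(3,0): OLD=2957844411/16777216 → NEW=255, ERR=-1320345669/16777216
(3,1): OLD=22082549151/134217728 → NEW=255, ERR=-12142971489/134217728
(3,2): OLD=6871324301/1073741824 → NEW=0, ERR=6871324301/1073741824
(3,3): OLD=16331560579047/68719476736 → NEW=255, ERR=-1191905988633/68719476736
(3,4): OLD=75610045918855/549755813888 → NEW=255, ERR=-64577686622585/549755813888
(3,5): OLD=143271672297097/8796093022208 → NEW=0, ERR=143271672297097/8796093022208
Row 0: #.#.#.
Row 1: .#.#.#
Row 2: ###.##
Row 3: ##.##.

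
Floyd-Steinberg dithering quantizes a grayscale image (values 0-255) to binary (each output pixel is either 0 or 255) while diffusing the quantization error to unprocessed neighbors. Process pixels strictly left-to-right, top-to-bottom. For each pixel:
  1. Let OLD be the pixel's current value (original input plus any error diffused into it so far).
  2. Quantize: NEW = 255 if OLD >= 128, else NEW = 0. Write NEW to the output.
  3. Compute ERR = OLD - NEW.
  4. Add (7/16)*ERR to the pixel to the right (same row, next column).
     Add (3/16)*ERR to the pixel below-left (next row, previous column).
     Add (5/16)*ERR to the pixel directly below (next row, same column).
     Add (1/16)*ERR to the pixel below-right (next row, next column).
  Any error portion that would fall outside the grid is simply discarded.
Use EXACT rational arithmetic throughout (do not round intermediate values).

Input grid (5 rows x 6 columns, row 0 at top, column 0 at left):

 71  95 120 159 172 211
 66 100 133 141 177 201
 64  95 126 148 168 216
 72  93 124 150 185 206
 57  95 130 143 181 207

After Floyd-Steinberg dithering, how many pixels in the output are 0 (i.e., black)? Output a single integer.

(0,0): OLD=71 → NEW=0, ERR=71
(0,1): OLD=2017/16 → NEW=0, ERR=2017/16
(0,2): OLD=44839/256 → NEW=255, ERR=-20441/256
(0,3): OLD=508177/4096 → NEW=0, ERR=508177/4096
(0,4): OLD=14829431/65536 → NEW=255, ERR=-1882249/65536
(0,5): OLD=208073793/1048576 → NEW=255, ERR=-59313087/1048576
(1,0): OLD=28627/256 → NEW=0, ERR=28627/256
(1,1): OLD=364101/2048 → NEW=255, ERR=-158139/2048
(1,2): OLD=6907945/65536 → NEW=0, ERR=6907945/65536
(1,3): OLD=56494837/262144 → NEW=255, ERR=-10351883/262144
(1,4): OLD=2481288639/16777216 → NEW=255, ERR=-1796901441/16777216
(1,5): OLD=36150313865/268435456 → NEW=255, ERR=-32300727415/268435456
(2,0): OLD=2767815/32768 → NEW=0, ERR=2767815/32768
(2,1): OLD=141114237/1048576 → NEW=255, ERR=-126272643/1048576
(2,2): OLD=1577466551/16777216 → NEW=0, ERR=1577466551/16777216
(2,3): OLD=21917920191/134217728 → NEW=255, ERR=-12307600449/134217728
(2,4): OLD=297993473725/4294967296 → NEW=0, ERR=297993473725/4294967296
(2,5): OLD=13885296328955/68719476736 → NEW=255, ERR=-3638170238725/68719476736
(3,0): OLD=1271992023/16777216 → NEW=0, ERR=1271992023/16777216
(3,1): OLD=14958075531/134217728 → NEW=0, ERR=14958075531/134217728
(3,2): OLD=190503731729/1073741824 → NEW=255, ERR=-83300433391/1073741824
(3,3): OLD=7304105161843/68719476736 → NEW=0, ERR=7304105161843/68719476736
(3,4): OLD=130580931511699/549755813888 → NEW=255, ERR=-9606801029741/549755813888
(3,5): OLD=1637363910454461/8796093022208 → NEW=255, ERR=-605639810208579/8796093022208
(4,0): OLD=218160475449/2147483648 → NEW=0, ERR=218160475449/2147483648
(4,1): OLD=5650956894181/34359738368 → NEW=255, ERR=-3110776389659/34359738368
(4,2): OLD=102300353627935/1099511627776 → NEW=0, ERR=102300353627935/1099511627776
(4,3): OLD=3673173042723643/17592186044416 → NEW=255, ERR=-812834398602437/17592186044416
(4,4): OLD=41956053889833451/281474976710656 → NEW=255, ERR=-29820065171383829/281474976710656
(4,5): OLD=621683614905405837/4503599627370496 → NEW=255, ERR=-526734290074070643/4503599627370496
Output grid:
  Row 0: ..#.##  (3 black, running=3)
  Row 1: .#.###  (2 black, running=5)
  Row 2: .#.#.#  (3 black, running=8)
  Row 3: ..#.##  (3 black, running=11)
  Row 4: .#.###  (2 black, running=13)

Answer: 13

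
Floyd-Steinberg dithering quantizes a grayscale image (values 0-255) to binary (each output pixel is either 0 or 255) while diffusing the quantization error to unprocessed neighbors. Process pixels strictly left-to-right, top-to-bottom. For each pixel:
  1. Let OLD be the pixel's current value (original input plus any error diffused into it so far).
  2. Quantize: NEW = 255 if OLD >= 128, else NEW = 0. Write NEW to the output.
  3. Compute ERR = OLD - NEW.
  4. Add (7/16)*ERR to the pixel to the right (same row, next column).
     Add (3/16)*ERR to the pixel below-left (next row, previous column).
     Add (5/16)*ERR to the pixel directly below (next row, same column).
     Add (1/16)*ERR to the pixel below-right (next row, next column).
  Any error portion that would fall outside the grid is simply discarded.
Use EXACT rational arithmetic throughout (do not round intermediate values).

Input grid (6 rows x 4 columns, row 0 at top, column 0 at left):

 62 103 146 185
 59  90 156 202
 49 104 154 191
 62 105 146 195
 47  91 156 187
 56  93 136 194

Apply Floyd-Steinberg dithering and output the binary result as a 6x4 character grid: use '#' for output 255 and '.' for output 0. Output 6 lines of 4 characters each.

(0,0): OLD=62 → NEW=0, ERR=62
(0,1): OLD=1041/8 → NEW=255, ERR=-999/8
(0,2): OLD=11695/128 → NEW=0, ERR=11695/128
(0,3): OLD=460745/2048 → NEW=255, ERR=-61495/2048
(1,0): OLD=7035/128 → NEW=0, ERR=7035/128
(1,1): OLD=98333/1024 → NEW=0, ERR=98333/1024
(1,2): OLD=6983841/32768 → NEW=255, ERR=-1371999/32768
(1,3): OLD=94376503/524288 → NEW=255, ERR=-39316937/524288
(2,0): OLD=1379215/16384 → NEW=0, ERR=1379215/16384
(2,1): OLD=87253205/524288 → NEW=255, ERR=-46440235/524288
(2,2): OLD=98674969/1048576 → NEW=0, ERR=98674969/1048576
(2,3): OLD=3458099701/16777216 → NEW=255, ERR=-820090379/16777216
(3,0): OLD=601447391/8388608 → NEW=0, ERR=601447391/8388608
(3,1): OLD=17662131713/134217728 → NEW=255, ERR=-16563388927/134217728
(3,2): OLD=229170001023/2147483648 → NEW=0, ERR=229170001023/2147483648
(3,3): OLD=7981567482873/34359738368 → NEW=255, ERR=-780165800967/34359738368
(4,0): OLD=99357355955/2147483648 → NEW=0, ERR=99357355955/2147483648
(4,1): OLD=1669323552089/17179869184 → NEW=0, ERR=1669323552089/17179869184
(4,2): OLD=120885311809401/549755813888 → NEW=255, ERR=-19302420732039/549755813888
(4,3): OLD=1506006706213151/8796093022208 → NEW=255, ERR=-736997014449889/8796093022208
(5,0): OLD=24375427683331/274877906944 → NEW=0, ERR=24375427683331/274877906944
(5,1): OLD=1393912627894581/8796093022208 → NEW=255, ERR=-849091092768459/8796093022208
(5,2): OLD=321755303865693/4398046511104 → NEW=0, ERR=321755303865693/4398046511104
(5,3): OLD=27813823191091265/140737488355328 → NEW=255, ERR=-8074236339517375/140737488355328
Row 0: .#.#
Row 1: ..##
Row 2: .#.#
Row 3: .#.#
Row 4: ..##
Row 5: .#.#

Answer: .#.#
..##
.#.#
.#.#
..##
.#.#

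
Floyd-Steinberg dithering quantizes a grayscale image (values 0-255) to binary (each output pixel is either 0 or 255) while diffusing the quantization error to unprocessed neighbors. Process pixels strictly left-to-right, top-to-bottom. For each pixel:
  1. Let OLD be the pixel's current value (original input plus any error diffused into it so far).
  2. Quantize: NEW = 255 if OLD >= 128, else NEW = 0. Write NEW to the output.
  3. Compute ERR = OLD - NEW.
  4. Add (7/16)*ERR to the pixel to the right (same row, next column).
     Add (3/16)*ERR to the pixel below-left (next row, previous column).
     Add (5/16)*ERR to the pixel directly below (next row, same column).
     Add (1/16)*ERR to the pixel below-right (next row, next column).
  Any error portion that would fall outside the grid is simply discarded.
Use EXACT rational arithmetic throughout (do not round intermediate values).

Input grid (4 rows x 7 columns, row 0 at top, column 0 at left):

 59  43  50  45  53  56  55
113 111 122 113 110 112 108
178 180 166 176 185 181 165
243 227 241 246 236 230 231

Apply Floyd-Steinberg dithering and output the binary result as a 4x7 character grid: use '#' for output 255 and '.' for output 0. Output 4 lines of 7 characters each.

(0,0): OLD=59 → NEW=0, ERR=59
(0,1): OLD=1101/16 → NEW=0, ERR=1101/16
(0,2): OLD=20507/256 → NEW=0, ERR=20507/256
(0,3): OLD=327869/4096 → NEW=0, ERR=327869/4096
(0,4): OLD=5768491/65536 → NEW=0, ERR=5768491/65536
(0,5): OLD=99099693/1048576 → NEW=0, ERR=99099693/1048576
(0,6): OLD=1616444731/16777216 → NEW=0, ERR=1616444731/16777216
(1,0): OLD=36951/256 → NEW=255, ERR=-28329/256
(1,1): OLD=210529/2048 → NEW=0, ERR=210529/2048
(1,2): OLD=13848821/65536 → NEW=255, ERR=-2862859/65536
(1,3): OLD=36808465/262144 → NEW=255, ERR=-30038255/262144
(1,4): OLD=1847135443/16777216 → NEW=0, ERR=1847135443/16777216
(1,5): OLD=28624381251/134217728 → NEW=255, ERR=-5601139389/134217728
(1,6): OLD=270062808205/2147483648 → NEW=0, ERR=270062808205/2147483648
(2,0): OLD=5331131/32768 → NEW=255, ERR=-3024709/32768
(2,1): OLD=164241593/1048576 → NEW=255, ERR=-103145287/1048576
(2,2): OLD=1581303915/16777216 → NEW=0, ERR=1581303915/16777216
(2,3): OLD=26755020243/134217728 → NEW=255, ERR=-7470500397/134217728
(2,4): OLD=193346692547/1073741824 → NEW=255, ERR=-80457472573/1073741824
(2,5): OLD=5691238638785/34359738368 → NEW=255, ERR=-3070494645055/34359738368
(2,6): OLD=89387379748951/549755813888 → NEW=255, ERR=-50800352792489/549755813888
(3,0): OLD=3283474187/16777216 → NEW=255, ERR=-994715893/16777216
(3,1): OLD=24457737519/134217728 → NEW=255, ERR=-9767783121/134217728
(3,2): OLD=238403567997/1073741824 → NEW=255, ERR=-35400597123/1073741824
(3,3): OLD=884863664091/4294967296 → NEW=255, ERR=-210352996389/4294967296
(3,4): OLD=93965476631307/549755813888 → NEW=255, ERR=-46222255910133/549755813888
(3,5): OLD=630155373898833/4398046511104 → NEW=255, ERR=-491346486432687/4398046511104
(3,6): OLD=10390717073744975/70368744177664 → NEW=255, ERR=-7553312691559345/70368744177664
Row 0: .......
Row 1: #.##.#.
Row 2: ##.####
Row 3: #######

Answer: .......
#.##.#.
##.####
#######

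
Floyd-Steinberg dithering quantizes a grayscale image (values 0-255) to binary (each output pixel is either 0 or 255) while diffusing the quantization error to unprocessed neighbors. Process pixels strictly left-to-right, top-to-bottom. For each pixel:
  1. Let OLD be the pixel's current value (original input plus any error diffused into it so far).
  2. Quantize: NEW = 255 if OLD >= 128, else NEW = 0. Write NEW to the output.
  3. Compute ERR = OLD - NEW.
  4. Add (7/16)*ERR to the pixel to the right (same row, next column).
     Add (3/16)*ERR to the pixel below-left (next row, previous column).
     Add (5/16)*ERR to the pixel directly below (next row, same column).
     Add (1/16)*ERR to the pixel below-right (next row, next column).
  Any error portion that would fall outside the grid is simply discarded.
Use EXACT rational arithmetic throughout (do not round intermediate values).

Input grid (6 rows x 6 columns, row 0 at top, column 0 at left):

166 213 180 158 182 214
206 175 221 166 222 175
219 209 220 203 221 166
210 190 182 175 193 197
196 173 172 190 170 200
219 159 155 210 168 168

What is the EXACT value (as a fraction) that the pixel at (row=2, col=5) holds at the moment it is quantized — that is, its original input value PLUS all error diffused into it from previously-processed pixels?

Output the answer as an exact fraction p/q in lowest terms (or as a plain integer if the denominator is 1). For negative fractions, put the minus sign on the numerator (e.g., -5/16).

Answer: 10975472064427/68719476736

Derivation:
(0,0): OLD=166 → NEW=255, ERR=-89
(0,1): OLD=2785/16 → NEW=255, ERR=-1295/16
(0,2): OLD=37015/256 → NEW=255, ERR=-28265/256
(0,3): OLD=449313/4096 → NEW=0, ERR=449313/4096
(0,4): OLD=15072743/65536 → NEW=255, ERR=-1638937/65536
(0,5): OLD=212922705/1048576 → NEW=255, ERR=-54464175/1048576
(1,0): OLD=41731/256 → NEW=255, ERR=-23549/256
(1,1): OLD=170389/2048 → NEW=0, ERR=170389/2048
(1,2): OLD=15624121/65536 → NEW=255, ERR=-1087559/65536
(1,3): OLD=47560773/262144 → NEW=255, ERR=-19285947/262144
(1,4): OLD=3005052079/16777216 → NEW=255, ERR=-1273138001/16777216
(1,5): OLD=33287536921/268435456 → NEW=0, ERR=33287536921/268435456
(2,0): OLD=6745399/32768 → NEW=255, ERR=-1610441/32768
(2,1): OLD=214577229/1048576 → NEW=255, ERR=-52809651/1048576
(2,2): OLD=3090123047/16777216 → NEW=255, ERR=-1188067033/16777216
(2,3): OLD=17953298095/134217728 → NEW=255, ERR=-16272222545/134217728
(2,4): OLD=699639417741/4294967296 → NEW=255, ERR=-395577242739/4294967296
(2,5): OLD=10975472064427/68719476736 → NEW=255, ERR=-6547994503253/68719476736
Target (2,5): original=166, with diffused error = 10975472064427/68719476736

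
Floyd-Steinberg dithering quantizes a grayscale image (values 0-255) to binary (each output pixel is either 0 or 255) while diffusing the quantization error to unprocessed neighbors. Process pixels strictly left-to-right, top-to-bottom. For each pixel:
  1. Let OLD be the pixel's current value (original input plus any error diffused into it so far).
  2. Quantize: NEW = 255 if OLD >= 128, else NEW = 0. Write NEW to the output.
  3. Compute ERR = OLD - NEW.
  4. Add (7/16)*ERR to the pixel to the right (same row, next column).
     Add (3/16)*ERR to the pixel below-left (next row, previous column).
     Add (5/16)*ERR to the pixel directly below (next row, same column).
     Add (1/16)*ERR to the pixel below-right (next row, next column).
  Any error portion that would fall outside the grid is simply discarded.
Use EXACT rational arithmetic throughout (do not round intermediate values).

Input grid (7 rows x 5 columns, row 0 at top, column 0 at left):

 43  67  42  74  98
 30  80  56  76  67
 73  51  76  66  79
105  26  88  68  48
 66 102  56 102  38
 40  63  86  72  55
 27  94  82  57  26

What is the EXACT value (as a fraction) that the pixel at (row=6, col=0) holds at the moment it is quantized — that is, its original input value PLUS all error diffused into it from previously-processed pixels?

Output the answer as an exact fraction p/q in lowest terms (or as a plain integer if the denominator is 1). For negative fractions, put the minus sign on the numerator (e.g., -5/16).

(0,0): OLD=43 → NEW=0, ERR=43
(0,1): OLD=1373/16 → NEW=0, ERR=1373/16
(0,2): OLD=20363/256 → NEW=0, ERR=20363/256
(0,3): OLD=445645/4096 → NEW=0, ERR=445645/4096
(0,4): OLD=9542043/65536 → NEW=255, ERR=-7169637/65536
(1,0): OLD=15239/256 → NEW=0, ERR=15239/256
(1,1): OLD=308145/2048 → NEW=255, ERR=-214095/2048
(1,2): OLD=3990149/65536 → NEW=0, ERR=3990149/65536
(1,3): OLD=31744609/262144 → NEW=0, ERR=31744609/262144
(1,4): OLD=388359171/4194304 → NEW=0, ERR=388359171/4194304
(2,0): OLD=2359339/32768 → NEW=0, ERR=2359339/32768
(2,1): OLD=68124553/1048576 → NEW=0, ERR=68124553/1048576
(2,2): OLD=2342470875/16777216 → NEW=255, ERR=-1935719205/16777216
(2,3): OLD=20006768737/268435456 → NEW=0, ERR=20006768737/268435456
(2,4): OLD=636131211879/4294967296 → NEW=255, ERR=-459085448601/4294967296
(3,0): OLD=2343475579/16777216 → NEW=255, ERR=-1934714501/16777216
(3,1): OLD=-2856445729/134217728 → NEW=0, ERR=-2856445729/134217728
(3,2): OLD=260569537221/4294967296 → NEW=0, ERR=260569537221/4294967296
(3,3): OLD=778081526909/8589934592 → NEW=0, ERR=778081526909/8589934592
(3,4): OLD=8093002568593/137438953472 → NEW=0, ERR=8093002568593/137438953472
(4,0): OLD=55776003541/2147483648 → NEW=0, ERR=55776003541/2147483648
(4,1): OLD=7619641059413/68719476736 → NEW=0, ERR=7619641059413/68719476736
(4,2): OLD=152967157981595/1099511627776 → NEW=255, ERR=-127408307101285/1099511627776
(4,3): OLD=1661454867218005/17592186044416 → NEW=0, ERR=1661454867218005/17592186044416
(4,4): OLD=29099265796540115/281474976710656 → NEW=0, ERR=29099265796540115/281474976710656
(5,0): OLD=75763548855839/1099511627776 → NEW=0, ERR=75763548855839/1099511627776
(5,1): OLD=947278120025629/8796093022208 → NEW=0, ERR=947278120025629/8796093022208
(5,2): OLD=34211069822236165/281474976710656 → NEW=0, ERR=34211069822236165/281474976710656
(5,3): OLD=187833580518865163/1125899906842624 → NEW=255, ERR=-99270895726003957/1125899906842624
(5,4): OLD=984214075372236041/18014398509481984 → NEW=0, ERR=984214075372236041/18014398509481984
(6,0): OLD=9672288499904303/140737488355328 → NEW=0, ERR=9672288499904303/140737488355328
Target (6,0): original=27, with diffused error = 9672288499904303/140737488355328

Answer: 9672288499904303/140737488355328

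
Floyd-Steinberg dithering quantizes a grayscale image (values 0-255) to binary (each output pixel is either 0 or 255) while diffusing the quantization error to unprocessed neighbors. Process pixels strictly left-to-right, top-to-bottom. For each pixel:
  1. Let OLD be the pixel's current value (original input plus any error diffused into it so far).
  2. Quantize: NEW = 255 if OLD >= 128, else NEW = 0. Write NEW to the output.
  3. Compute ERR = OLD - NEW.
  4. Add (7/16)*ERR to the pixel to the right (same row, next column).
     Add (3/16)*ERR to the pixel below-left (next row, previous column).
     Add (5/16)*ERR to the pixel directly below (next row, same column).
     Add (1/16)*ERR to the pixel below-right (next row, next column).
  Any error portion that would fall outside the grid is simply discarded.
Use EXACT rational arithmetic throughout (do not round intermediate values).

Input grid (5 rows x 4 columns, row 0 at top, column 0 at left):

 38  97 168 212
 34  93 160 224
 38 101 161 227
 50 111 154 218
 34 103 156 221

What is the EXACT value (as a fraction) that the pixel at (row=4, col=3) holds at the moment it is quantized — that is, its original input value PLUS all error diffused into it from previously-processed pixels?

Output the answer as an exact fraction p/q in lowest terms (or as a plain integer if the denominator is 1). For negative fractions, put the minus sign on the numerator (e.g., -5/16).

Answer: 1961041210128139/8796093022208

Derivation:
(0,0): OLD=38 → NEW=0, ERR=38
(0,1): OLD=909/8 → NEW=0, ERR=909/8
(0,2): OLD=27867/128 → NEW=255, ERR=-4773/128
(0,3): OLD=400765/2048 → NEW=255, ERR=-121475/2048
(1,0): OLD=8599/128 → NEW=0, ERR=8599/128
(1,1): OLD=156961/1024 → NEW=255, ERR=-104159/1024
(1,2): OLD=3271093/32768 → NEW=0, ERR=3271093/32768
(1,3): OLD=129398275/524288 → NEW=255, ERR=-4295165/524288
(2,0): OLD=654075/16384 → NEW=0, ERR=654075/16384
(2,1): OLD=57459321/524288 → NEW=0, ERR=57459321/524288
(2,2): OLD=243531709/1048576 → NEW=255, ERR=-23855171/1048576
(2,3): OLD=3703165161/16777216 → NEW=255, ERR=-575024919/16777216
(3,0): OLD=696460363/8388608 → NEW=0, ERR=696460363/8388608
(3,1): OLD=24132498325/134217728 → NEW=255, ERR=-10093022315/134217728
(3,2): OLD=245703004267/2147483648 → NEW=0, ERR=245703004267/2147483648
(3,3): OLD=8793472655725/34359738368 → NEW=255, ERR=31739371885/34359738368
(4,0): OLD=98452206127/2147483648 → NEW=0, ERR=98452206127/2147483648
(4,1): OLD=2168089787661/17179869184 → NEW=0, ERR=2168089787661/17179869184
(4,2): OLD=133282808738157/549755813888 → NEW=255, ERR=-6904923803283/549755813888
(4,3): OLD=1961041210128139/8796093022208 → NEW=255, ERR=-281962510534901/8796093022208
Target (4,3): original=221, with diffused error = 1961041210128139/8796093022208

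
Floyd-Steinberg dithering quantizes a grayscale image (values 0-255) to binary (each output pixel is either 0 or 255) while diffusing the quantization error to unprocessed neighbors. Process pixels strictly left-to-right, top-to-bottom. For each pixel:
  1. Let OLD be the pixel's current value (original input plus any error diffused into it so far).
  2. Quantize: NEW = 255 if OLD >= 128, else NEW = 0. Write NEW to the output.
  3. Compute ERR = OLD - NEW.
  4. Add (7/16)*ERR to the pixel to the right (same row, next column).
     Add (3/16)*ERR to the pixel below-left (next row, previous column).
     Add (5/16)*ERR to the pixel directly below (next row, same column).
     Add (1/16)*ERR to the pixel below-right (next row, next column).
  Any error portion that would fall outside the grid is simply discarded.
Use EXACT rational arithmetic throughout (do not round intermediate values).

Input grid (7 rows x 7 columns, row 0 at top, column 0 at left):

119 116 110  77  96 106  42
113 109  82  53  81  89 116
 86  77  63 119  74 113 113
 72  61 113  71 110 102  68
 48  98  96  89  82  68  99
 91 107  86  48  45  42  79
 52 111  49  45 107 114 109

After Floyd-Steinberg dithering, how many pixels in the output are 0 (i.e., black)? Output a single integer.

(0,0): OLD=119 → NEW=0, ERR=119
(0,1): OLD=2689/16 → NEW=255, ERR=-1391/16
(0,2): OLD=18423/256 → NEW=0, ERR=18423/256
(0,3): OLD=444353/4096 → NEW=0, ERR=444353/4096
(0,4): OLD=9401927/65536 → NEW=255, ERR=-7309753/65536
(0,5): OLD=59980785/1048576 → NEW=0, ERR=59980785/1048576
(0,6): OLD=1124508567/16777216 → NEW=0, ERR=1124508567/16777216
(1,0): OLD=34275/256 → NEW=255, ERR=-31005/256
(1,1): OLD=101941/2048 → NEW=0, ERR=101941/2048
(1,2): OLD=9251929/65536 → NEW=255, ERR=-7459751/65536
(1,3): OLD=5422885/262144 → NEW=0, ERR=5422885/262144
(1,4): OLD=1219711759/16777216 → NEW=0, ERR=1219711759/16777216
(1,5): OLD=19364714815/134217728 → NEW=255, ERR=-14860805825/134217728
(1,6): OLD=197740345553/2147483648 → NEW=0, ERR=197740345553/2147483648
(2,0): OLD=1883671/32768 → NEW=0, ERR=1883671/32768
(2,1): OLD=93105773/1048576 → NEW=0, ERR=93105773/1048576
(2,2): OLD=1229193351/16777216 → NEW=0, ERR=1229193351/16777216
(2,3): OLD=22016467471/134217728 → NEW=255, ERR=-12209053169/134217728
(2,4): OLD=40216493887/1073741824 → NEW=0, ERR=40216493887/1073741824
(2,5): OLD=4006161025813/34359738368 → NEW=0, ERR=4006161025813/34359738368
(2,6): OLD=102180395503075/549755813888 → NEW=255, ERR=-38007337038365/549755813888
(3,0): OLD=1788664231/16777216 → NEW=0, ERR=1788664231/16777216
(3,1): OLD=20497846939/134217728 → NEW=255, ERR=-13727673701/134217728
(3,2): OLD=85515024897/1073741824 → NEW=0, ERR=85515024897/1073741824
(3,3): OLD=382332903927/4294967296 → NEW=0, ERR=382332903927/4294967296
(3,4): OLD=97211386635687/549755813888 → NEW=255, ERR=-42976345905753/549755813888
(3,5): OLD=411714391372517/4398046511104 → NEW=0, ERR=411714391372517/4398046511104
(3,6): OLD=6659570473458235/70368744177664 → NEW=0, ERR=6659570473458235/70368744177664
(4,0): OLD=133442763241/2147483648 → NEW=0, ERR=133442763241/2147483648
(4,1): OLD=3945178977621/34359738368 → NEW=0, ERR=3945178977621/34359738368
(4,2): OLD=99736920186907/549755813888 → NEW=255, ERR=-40450812354533/549755813888
(4,3): OLD=329622153019033/4398046511104 → NEW=0, ERR=329622153019033/4398046511104
(4,4): OLD=3992595162605179/35184372088832 → NEW=0, ERR=3992595162605179/35184372088832
(4,5): OLD=179872416396010619/1125899906842624 → NEW=255, ERR=-107232059848858501/1125899906842624
(4,6): OLD=1670965555564730061/18014398509481984 → NEW=0, ERR=1670965555564730061/18014398509481984
(5,0): OLD=72538737055951/549755813888 → NEW=255, ERR=-67648995485489/549755813888
(5,1): OLD=348031106756805/4398046511104 → NEW=0, ERR=348031106756805/4398046511104
(5,2): OLD=4181873310294003/35184372088832 → NEW=0, ERR=4181873310294003/35184372088832
(5,3): OLD=39434265277083871/281474976710656 → NEW=255, ERR=-32341853784133409/281474976710656
(5,4): OLD=306578344614079413/18014398509481984 → NEW=0, ERR=306578344614079413/18014398509481984
(5,5): OLD=6365132406354905445/144115188075855872 → NEW=0, ERR=6365132406354905445/144115188075855872
(5,6): OLD=279830443134301474635/2305843009213693952 → NEW=0, ERR=279830443134301474635/2305843009213693952
(6,0): OLD=1997308198089383/70368744177664 → NEW=0, ERR=1997308198089383/70368744177664
(6,1): OLD=183230704026322771/1125899906842624 → NEW=255, ERR=-103873772218546349/1125899906842624
(6,2): OLD=525682569001974425/18014398509481984 → NEW=0, ERR=525682569001974425/18014398509481984
(6,3): OLD=4680802933815463175/144115188075855872 → NEW=0, ERR=4680802933815463175/144115188075855872
(6,4): OLD=36786290548590635317/288230376151711744 → NEW=0, ERR=36786290548590635317/288230376151711744
(6,5): OLD=7653833869548752370569/36893488147419103232 → NEW=255, ERR=-1754005608043118953591/36893488147419103232
(6,6): OLD=76080113419568057126191/590295810358705651712 → NEW=255, ERR=-74445318221901884060369/590295810358705651712
Output grid:
  Row 0: .#..#..  (5 black, running=5)
  Row 1: #.#..#.  (4 black, running=9)
  Row 2: ...#..#  (5 black, running=14)
  Row 3: .#..#..  (5 black, running=19)
  Row 4: ..#..#.  (5 black, running=24)
  Row 5: #..#...  (5 black, running=29)
  Row 6: .#...##  (4 black, running=33)

Answer: 33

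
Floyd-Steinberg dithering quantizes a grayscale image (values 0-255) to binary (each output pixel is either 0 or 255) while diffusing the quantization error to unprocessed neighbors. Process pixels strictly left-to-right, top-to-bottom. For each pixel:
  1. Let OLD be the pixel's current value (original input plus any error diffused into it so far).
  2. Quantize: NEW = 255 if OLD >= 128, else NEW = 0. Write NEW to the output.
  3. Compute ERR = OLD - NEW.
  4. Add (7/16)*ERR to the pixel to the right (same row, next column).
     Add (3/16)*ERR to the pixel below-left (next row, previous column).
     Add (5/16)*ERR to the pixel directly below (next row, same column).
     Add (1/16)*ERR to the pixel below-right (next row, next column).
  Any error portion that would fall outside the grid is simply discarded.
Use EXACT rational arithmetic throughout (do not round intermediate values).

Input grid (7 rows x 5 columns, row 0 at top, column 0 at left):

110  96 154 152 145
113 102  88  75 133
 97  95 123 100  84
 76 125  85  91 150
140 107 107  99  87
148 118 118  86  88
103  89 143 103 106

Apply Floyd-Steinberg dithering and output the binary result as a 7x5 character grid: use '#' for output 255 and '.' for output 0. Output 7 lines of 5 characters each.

(0,0): OLD=110 → NEW=0, ERR=110
(0,1): OLD=1153/8 → NEW=255, ERR=-887/8
(0,2): OLD=13503/128 → NEW=0, ERR=13503/128
(0,3): OLD=405817/2048 → NEW=255, ERR=-116423/2048
(0,4): OLD=3936399/32768 → NEW=0, ERR=3936399/32768
(1,0): OLD=16203/128 → NEW=0, ERR=16203/128
(1,1): OLD=152973/1024 → NEW=255, ERR=-108147/1024
(1,2): OLD=1873425/32768 → NEW=0, ERR=1873425/32768
(1,3): OLD=14596925/131072 → NEW=0, ERR=14596925/131072
(1,4): OLD=452376599/2097152 → NEW=255, ERR=-82397161/2097152
(2,0): OLD=1912927/16384 → NEW=0, ERR=1912927/16384
(2,1): OLD=69053061/524288 → NEW=255, ERR=-64640379/524288
(2,2): OLD=848981967/8388608 → NEW=0, ERR=848981967/8388608
(2,3): OLD=23526493437/134217728 → NEW=255, ERR=-10699027203/134217728
(2,4): OLD=94075595691/2147483648 → NEW=0, ERR=94075595691/2147483648
(3,0): OLD=749681391/8388608 → NEW=0, ERR=749681391/8388608
(3,1): OLD=10190059971/67108864 → NEW=255, ERR=-6922700349/67108864
(3,2): OLD=104891843921/2147483648 → NEW=0, ERR=104891843921/2147483648
(3,3): OLD=438077886665/4294967296 → NEW=0, ERR=438077886665/4294967296
(3,4): OLD=13972853803469/68719476736 → NEW=255, ERR=-3550612764211/68719476736
(4,0): OLD=159543009953/1073741824 → NEW=255, ERR=-114261155167/1073741824
(4,1): OLD=1475797745057/34359738368 → NEW=0, ERR=1475797745057/34359738368
(4,2): OLD=84515250516367/549755813888 → NEW=255, ERR=-55672482025073/549755813888
(4,3): OLD=703113288191393/8796093022208 → NEW=0, ERR=703113288191393/8796093022208
(4,4): OLD=15790745847048167/140737488355328 → NEW=0, ERR=15790745847048167/140737488355328
(5,0): OLD=67509468863875/549755813888 → NEW=0, ERR=67509468863875/549755813888
(5,1): OLD=701524960375753/4398046511104 → NEW=255, ERR=-419976899955767/4398046511104
(5,2): OLD=8760692551850897/140737488355328 → NEW=0, ERR=8760692551850897/140737488355328
(5,3): OLD=86087194259481215/562949953421312 → NEW=255, ERR=-57465043862953345/562949953421312
(5,4): OLD=751192394761746373/9007199254740992 → NEW=0, ERR=751192394761746373/9007199254740992
(6,0): OLD=8688428704987091/70368744177664 → NEW=0, ERR=8688428704987091/70368744177664
(6,1): OLD=298416382979588317/2251799813685248 → NEW=255, ERR=-275792569510149923/2251799813685248
(6,2): OLD=3017816692156076879/36028797018963968 → NEW=0, ERR=3017816692156076879/36028797018963968
(6,3): OLD=73368406326614873125/576460752303423488 → NEW=0, ERR=73368406326614873125/576460752303423488
(6,4): OLD=1672793641601004961603/9223372036854775808 → NEW=255, ERR=-679166227796962869437/9223372036854775808
Row 0: .#.#.
Row 1: .#..#
Row 2: .#.#.
Row 3: .#..#
Row 4: #.#..
Row 5: .#.#.
Row 6: .#..#

Answer: .#.#.
.#..#
.#.#.
.#..#
#.#..
.#.#.
.#..#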